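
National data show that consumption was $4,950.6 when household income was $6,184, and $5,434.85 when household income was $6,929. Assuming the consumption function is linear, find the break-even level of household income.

Y = 2660

MPC = (5434.85 − 4950.6)/(6929 − 6184) = 484.25/745 = 0.65
a = 4950.6 − 0.65(6184) = 4950.6 − 4019.6 = 931
Break-even: Y = a/(1−MPC) = 931/0.35 = 2660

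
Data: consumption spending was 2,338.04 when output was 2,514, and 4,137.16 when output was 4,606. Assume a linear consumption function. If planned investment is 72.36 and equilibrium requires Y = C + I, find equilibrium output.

Y = 1774

MPC = (4137.16 − 2338.04)/(4606 − 2514) = 1799.12/2092 = 0.86
a = 2338.04 − 0.86(2514) = 176
Equilibrium: Y = 176 + 0.86Y + 72.36
0.14Y = 248.36, so Y = 248.36/0.14 = 1774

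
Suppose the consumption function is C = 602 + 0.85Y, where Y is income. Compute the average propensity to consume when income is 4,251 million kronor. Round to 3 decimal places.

APC = 0.992

C = 602 + 0.85(4251) = 4215.35
APC = C/Y = 4215.35/4251 = 0.992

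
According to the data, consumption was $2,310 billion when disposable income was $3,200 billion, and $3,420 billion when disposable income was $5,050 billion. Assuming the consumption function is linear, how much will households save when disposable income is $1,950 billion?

MPC = (3420 − 2310)/(5050 − 3200) = 1110/1850 = 0.6
a = 2310 − 0.6(3200) = 2310 − 1920 = 390
C = 390 + 0.6(1950) = 1560
S = 1950 − 1560 = 390

S = 390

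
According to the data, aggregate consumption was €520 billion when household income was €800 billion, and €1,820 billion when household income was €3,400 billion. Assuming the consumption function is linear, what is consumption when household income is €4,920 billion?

C = 2580

MPC = (1820 − 520)/(3400 − 800) = 1300/2600 = 0.5
a = 520 − 0.5(800) = 520 − 400 = 120
C = 120 + 0.5(4920) = 120 + 2460 = 2580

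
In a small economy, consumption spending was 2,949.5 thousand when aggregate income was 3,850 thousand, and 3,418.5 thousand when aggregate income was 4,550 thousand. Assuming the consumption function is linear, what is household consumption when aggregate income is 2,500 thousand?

C = 2045

MPC = (3418.5 − 2949.5)/(4550 − 3850) = 469/700 = 0.67
a = 2949.5 − 0.67(3850) = 2949.5 − 2579.5 = 370
C = 370 + 0.67(2500) = 370 + 1675 = 2045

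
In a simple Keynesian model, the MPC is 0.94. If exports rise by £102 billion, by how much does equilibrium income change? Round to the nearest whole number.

The multiplier is 1/(1 − MPC) = 1/0.06.
ΔY = 102/0.06 = 1700.00 ≈ 1700

ΔY ≈ 1700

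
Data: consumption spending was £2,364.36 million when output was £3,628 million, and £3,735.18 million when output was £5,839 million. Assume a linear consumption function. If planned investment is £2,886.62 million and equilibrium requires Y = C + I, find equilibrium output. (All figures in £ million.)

MPC = (3735.18 − 2364.36)/(5839 − 3628) = 1370.82/2211 = 0.62
a = 2364.36 − 0.62(3628) = 115
Equilibrium: Y = 115 + 0.62Y + 2886.62
0.38Y = 3001.62, so Y = 3001.62/0.38 = 7899

Y = 7899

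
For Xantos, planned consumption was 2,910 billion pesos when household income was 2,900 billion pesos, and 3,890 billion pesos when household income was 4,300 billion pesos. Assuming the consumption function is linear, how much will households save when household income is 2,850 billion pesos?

S = -25

MPC = (3890 − 2910)/(4300 − 2900) = 980/1400 = 0.7
a = 2910 − 0.7(2900) = 2910 − 2030 = 880
C = 880 + 0.7(2850) = 2875
S = 2850 − 2875 = -25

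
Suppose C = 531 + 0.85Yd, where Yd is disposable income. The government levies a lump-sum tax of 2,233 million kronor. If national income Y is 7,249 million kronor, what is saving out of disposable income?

S = 221.4

Yd = Y − T = 7249 − 2233 = 5016
C = 531 + 0.85(5016) = 531 + 4263.6 = 4794.6
S = Yd − C = 5016 − 4794.6 = 221.4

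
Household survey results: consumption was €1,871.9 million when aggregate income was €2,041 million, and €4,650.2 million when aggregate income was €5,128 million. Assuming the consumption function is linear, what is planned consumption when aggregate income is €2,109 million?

C = 1933.1

MPC = (4650.2 − 1871.9)/(5128 − 2041) = 2778.3/3087 = 0.9
a = 1871.9 − 0.9(2041) = 1871.9 − 1836.9 = 35
C = 35 + 0.9(2109) = 35 + 1898.1 = 1933.1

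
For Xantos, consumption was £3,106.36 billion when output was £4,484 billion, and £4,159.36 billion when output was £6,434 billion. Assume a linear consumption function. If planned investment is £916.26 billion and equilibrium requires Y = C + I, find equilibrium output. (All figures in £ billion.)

MPC = (4159.36 − 3106.36)/(6434 − 4484) = 1053/1950 = 0.54
a = 3106.36 − 0.54(4484) = 685
Equilibrium: Y = 685 + 0.54Y + 916.26
0.46Y = 1601.26, so Y = 1601.26/0.46 = 3481

Y = 3481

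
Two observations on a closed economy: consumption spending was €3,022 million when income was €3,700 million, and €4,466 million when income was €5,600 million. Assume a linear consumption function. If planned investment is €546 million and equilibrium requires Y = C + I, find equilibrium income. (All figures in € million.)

MPC = (4466 − 3022)/(5600 − 3700) = 1444/1900 = 0.76
a = 3022 − 0.76(3700) = 210
Equilibrium: Y = 210 + 0.76Y + 546
0.24Y = 756, so Y = 756/0.24 = 3150

Y = 3150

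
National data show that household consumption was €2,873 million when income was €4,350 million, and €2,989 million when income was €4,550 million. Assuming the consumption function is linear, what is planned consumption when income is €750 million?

C = 785

MPC = (2989 − 2873)/(4550 − 4350) = 116/200 = 0.58
a = 2873 − 0.58(4350) = 2873 − 2523 = 350
C = 350 + 0.58(750) = 350 + 435 = 785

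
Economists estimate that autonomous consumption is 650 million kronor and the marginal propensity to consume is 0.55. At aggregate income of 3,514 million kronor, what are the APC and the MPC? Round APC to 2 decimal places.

APC = 0.73; MPC = 0.55

MPC = 0.55 (the slope of the consumption function)
C = 650 + 0.55(3514) = 2582.7, so APC = 2582.7/3514 = 0.73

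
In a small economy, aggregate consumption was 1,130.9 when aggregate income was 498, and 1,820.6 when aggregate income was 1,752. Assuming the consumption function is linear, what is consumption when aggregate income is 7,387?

MPC = (1820.6 − 1130.9)/(1752 − 498) = 689.7/1254 = 0.55
a = 1130.9 − 0.55(498) = 1130.9 − 273.9 = 857
C = 857 + 0.55(7387) = 857 + 4062.85 = 4919.85

C = 4919.85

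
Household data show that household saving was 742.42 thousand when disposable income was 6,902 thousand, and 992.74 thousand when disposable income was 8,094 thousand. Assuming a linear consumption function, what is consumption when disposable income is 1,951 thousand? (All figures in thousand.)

MPS = ΔS/ΔY = (992.74 − 742.42)/(8094 − 6902) = 250.32/1192 = 0.21
MPC = 1 − MPS = 0.79
Autonomous saving = 742.42 − 0.21(6902) = -707, so a = 707
C = 707 + 0.79(1951) = 707 + 1541.29 = 2248.29

C = 2248.29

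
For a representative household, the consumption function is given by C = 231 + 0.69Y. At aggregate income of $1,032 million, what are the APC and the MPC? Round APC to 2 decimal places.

MPC = 0.69 (the slope of the consumption function)
C = 231 + 0.69(1032) = 943.08, so APC = 943.08/1032 = 0.91

APC = 0.91; MPC = 0.69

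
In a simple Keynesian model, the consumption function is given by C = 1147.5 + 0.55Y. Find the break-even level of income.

At break-even, C = Y: 1147.5 + 0.55Y = Y
0.45Y = 1147.5, so Y = 1147.5/0.45 = 2550

Y = 2550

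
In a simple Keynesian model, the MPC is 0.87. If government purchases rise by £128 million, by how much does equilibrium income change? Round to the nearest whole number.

ΔY ≈ 985

The multiplier is 1/(1 − MPC) = 1/0.13.
ΔY = 128/0.13 = 984.62 ≈ 985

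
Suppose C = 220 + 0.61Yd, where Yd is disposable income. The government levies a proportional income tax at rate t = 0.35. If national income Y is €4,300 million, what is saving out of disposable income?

Yd = (1 − 0.35)(4300) = 0.65(4300) = 2795
C = 220 + 0.61(2795) = 220 + 1704.95 = 1924.95
S = Yd − C = 2795 − 1924.95 = 870.05

S = 870.05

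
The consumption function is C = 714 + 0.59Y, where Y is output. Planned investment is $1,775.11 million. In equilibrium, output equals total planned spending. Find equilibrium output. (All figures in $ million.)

Y = C + I = 714 + 0.59Y + 1775.11
Y − 0.59Y = 2489.11
0.41Y = 2489.11, so Y = 2489.11/0.41 = 6071

Y = 6071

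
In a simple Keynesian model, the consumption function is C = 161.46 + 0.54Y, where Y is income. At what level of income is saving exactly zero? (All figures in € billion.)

At break-even, C = Y: 161.46 + 0.54Y = Y
0.46Y = 161.46, so Y = 161.46/0.46 = 351

Y = 351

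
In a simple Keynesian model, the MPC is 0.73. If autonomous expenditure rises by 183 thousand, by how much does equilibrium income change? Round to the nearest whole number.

The multiplier is 1/(1 − MPC) = 1/0.27.
ΔY = 183/0.27 = 677.78 ≈ 678

ΔY ≈ 678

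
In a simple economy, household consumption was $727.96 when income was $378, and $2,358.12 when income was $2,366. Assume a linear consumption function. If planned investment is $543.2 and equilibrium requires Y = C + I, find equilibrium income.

MPC = (2358.12 − 727.96)/(2366 − 378) = 1630.16/1988 = 0.82
a = 727.96 − 0.82(378) = 418
Equilibrium: Y = 418 + 0.82Y + 543.2
0.18Y = 961.2, so Y = 961.2/0.18 = 5340

Y = 5340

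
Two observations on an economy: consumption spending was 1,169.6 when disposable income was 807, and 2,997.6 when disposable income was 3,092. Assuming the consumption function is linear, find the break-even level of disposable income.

MPC = (2997.6 − 1169.6)/(3092 − 807) = 1828/2285 = 0.8
a = 1169.6 − 0.8(807) = 1169.6 − 645.6 = 524
Break-even: Y = a/(1−MPC) = 524/0.2 = 2620

Y = 2620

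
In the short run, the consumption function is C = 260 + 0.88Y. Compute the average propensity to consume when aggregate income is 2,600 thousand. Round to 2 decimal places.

APC = 0.98

C = 260 + 0.88(2600) = 2548
APC = C/Y = 2548/2600 = 0.98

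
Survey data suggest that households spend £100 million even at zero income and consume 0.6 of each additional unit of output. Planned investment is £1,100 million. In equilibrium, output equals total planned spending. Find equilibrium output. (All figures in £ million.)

Y = C + I = 100 + 0.6Y + 1100
Y − 0.6Y = 1200
0.4Y = 1200, so Y = 1200/0.4 = 3000

Y = 3000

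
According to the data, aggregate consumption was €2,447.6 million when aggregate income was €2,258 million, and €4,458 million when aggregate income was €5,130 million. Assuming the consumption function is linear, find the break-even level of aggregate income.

Y = 2890

MPC = (4458 − 2447.6)/(5130 − 2258) = 2010.4/2872 = 0.7
a = 2447.6 − 0.7(2258) = 2447.6 − 1580.6 = 867
Break-even: Y = a/(1−MPC) = 867/0.3 = 2890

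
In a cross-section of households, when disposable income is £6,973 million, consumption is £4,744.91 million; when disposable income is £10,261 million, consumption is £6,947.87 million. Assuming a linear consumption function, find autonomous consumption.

a = 73

MPC = ΔC/ΔY = (6947.87 − 4744.91)/(10261 − 6973) = 2202.96/3288 = 0.67
a = C − MPC·Y = 4744.91 − 0.67(6973) = 4744.91 − 4671.91 = 73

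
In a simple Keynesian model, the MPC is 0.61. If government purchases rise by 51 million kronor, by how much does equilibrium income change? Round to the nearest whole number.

ΔY ≈ 131

The multiplier is 1/(1 − MPC) = 1/0.39.
ΔY = 51/0.39 = 130.77 ≈ 131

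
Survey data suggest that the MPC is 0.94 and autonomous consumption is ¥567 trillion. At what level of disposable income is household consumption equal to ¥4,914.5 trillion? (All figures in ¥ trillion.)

567 + 0.94Y = 4914.5
0.94Y = 4347.5, so Y = 4347.5/0.94 = 4625

Y = 4625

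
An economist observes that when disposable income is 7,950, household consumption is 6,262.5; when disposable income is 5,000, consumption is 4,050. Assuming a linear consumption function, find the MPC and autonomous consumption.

MPC = ΔC/ΔY = (6262.5 − 4050)/(7950 − 5000) = 2212.5/2950 = 0.75
a = C − MPC·Y = 4050 − 0.75(5000) = 4050 − 3750 = 300

MPC = 0.75; a = 300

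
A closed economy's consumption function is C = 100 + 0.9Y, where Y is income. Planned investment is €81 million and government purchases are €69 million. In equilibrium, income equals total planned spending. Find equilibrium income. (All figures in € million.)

Y = C + I + G = 100 + 0.9Y + 81 + 69
Y − 0.9Y = 250
0.1Y = 250, so Y = 250/0.1 = 2500

Y = 2500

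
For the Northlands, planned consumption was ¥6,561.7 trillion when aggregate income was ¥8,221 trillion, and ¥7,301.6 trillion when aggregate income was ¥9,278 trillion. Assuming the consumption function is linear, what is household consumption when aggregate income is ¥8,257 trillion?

MPC = (7301.6 − 6561.7)/(9278 − 8221) = 739.9/1057 = 0.7
a = 6561.7 − 0.7(8221) = 6561.7 − 5754.7 = 807
C = 807 + 0.7(8257) = 807 + 5779.9 = 6586.9

C = 6586.9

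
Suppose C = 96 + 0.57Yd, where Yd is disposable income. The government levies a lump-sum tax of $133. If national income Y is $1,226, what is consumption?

Yd = Y − T = 1226 − 133 = 1093
C = 96 + 0.57(1093) = 96 + 623.01 = 719.01

C = 719.01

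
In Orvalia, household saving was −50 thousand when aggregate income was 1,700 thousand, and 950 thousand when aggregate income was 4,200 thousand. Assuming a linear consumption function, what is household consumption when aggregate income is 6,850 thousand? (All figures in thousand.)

C = 4840

MPS = ΔS/ΔY = (950 − (-50))/(4200 − 1700) = 1000/2500 = 0.4
MPC = 1 − MPS = 0.6
Autonomous saving = -50 − 0.4(1700) = -730, so a = 730
C = 730 + 0.6(6850) = 730 + 4110 = 4840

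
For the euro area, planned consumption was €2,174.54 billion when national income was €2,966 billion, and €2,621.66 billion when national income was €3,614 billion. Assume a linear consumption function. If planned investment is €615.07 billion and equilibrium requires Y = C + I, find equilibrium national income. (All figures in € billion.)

MPC = (2621.66 − 2174.54)/(3614 − 2966) = 447.12/648 = 0.69
a = 2174.54 − 0.69(2966) = 128
Equilibrium: Y = 128 + 0.69Y + 615.07
0.31Y = 743.07, so Y = 743.07/0.31 = 2397

Y = 2397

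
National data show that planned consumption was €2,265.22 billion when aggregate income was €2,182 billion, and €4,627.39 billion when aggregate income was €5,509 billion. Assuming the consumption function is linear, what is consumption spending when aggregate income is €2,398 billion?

C = 2418.58

MPC = (4627.39 − 2265.22)/(5509 − 2182) = 2362.17/3327 = 0.71
a = 2265.22 − 0.71(2182) = 2265.22 − 1549.22 = 716
C = 716 + 0.71(2398) = 716 + 1702.58 = 2418.58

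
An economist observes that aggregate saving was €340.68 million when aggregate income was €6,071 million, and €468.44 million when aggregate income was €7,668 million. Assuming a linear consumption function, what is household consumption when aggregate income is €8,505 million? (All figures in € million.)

C = 7969.6

MPS = ΔS/ΔY = (468.44 − 340.68)/(7668 − 6071) = 127.76/1597 = 0.08
MPC = 1 − MPS = 0.92
Autonomous saving = 340.68 − 0.08(6071) = -145, so a = 145
C = 145 + 0.92(8505) = 145 + 7824.6 = 7969.6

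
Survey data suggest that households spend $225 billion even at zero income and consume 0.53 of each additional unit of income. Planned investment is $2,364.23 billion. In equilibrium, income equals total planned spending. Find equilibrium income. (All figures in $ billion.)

Y = 5509

Y = C + I = 225 + 0.53Y + 2364.23
Y − 0.53Y = 2589.23
0.47Y = 2589.23, so Y = 2589.23/0.47 = 5509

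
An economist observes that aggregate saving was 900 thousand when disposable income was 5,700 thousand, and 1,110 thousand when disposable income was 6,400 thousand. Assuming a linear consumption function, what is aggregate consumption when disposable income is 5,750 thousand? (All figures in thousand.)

MPS = ΔS/ΔY = (1110 − 900)/(6400 − 5700) = 210/700 = 0.3
MPC = 1 − MPS = 0.7
Autonomous saving = 900 − 0.3(5700) = -810, so a = 810
C = 810 + 0.7(5750) = 810 + 4025 = 4835

C = 4835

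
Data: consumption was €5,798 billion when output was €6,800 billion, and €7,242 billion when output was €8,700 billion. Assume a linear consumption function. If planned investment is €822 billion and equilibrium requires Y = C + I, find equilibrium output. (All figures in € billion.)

MPC = (7242 − 5798)/(8700 − 6800) = 1444/1900 = 0.76
a = 5798 − 0.76(6800) = 630
Equilibrium: Y = 630 + 0.76Y + 822
0.24Y = 1452, so Y = 1452/0.24 = 6050

Y = 6050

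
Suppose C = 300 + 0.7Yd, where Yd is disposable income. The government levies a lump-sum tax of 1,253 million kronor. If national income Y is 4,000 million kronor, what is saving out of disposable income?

S = 524.1

Yd = Y − T = 4000 − 1253 = 2747
C = 300 + 0.7(2747) = 300 + 1922.9 = 2222.9
S = Yd − C = 2747 − 2222.9 = 524.1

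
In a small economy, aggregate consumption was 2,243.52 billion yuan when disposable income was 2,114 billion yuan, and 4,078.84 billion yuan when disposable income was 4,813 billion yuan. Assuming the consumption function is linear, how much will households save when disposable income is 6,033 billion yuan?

S = 1124.56

MPC = (4078.84 − 2243.52)/(4813 − 2114) = 1835.32/2699 = 0.68
a = 2243.52 − 0.68(2114) = 2243.52 − 1437.52 = 806
C = 806 + 0.68(6033) = 4908.44
S = 6033 − 4908.44 = 1124.56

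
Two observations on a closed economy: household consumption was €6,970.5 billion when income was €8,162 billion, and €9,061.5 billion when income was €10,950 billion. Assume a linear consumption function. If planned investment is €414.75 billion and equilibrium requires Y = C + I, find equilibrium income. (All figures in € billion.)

MPC = (9061.5 − 6970.5)/(10950 − 8162) = 2091/2788 = 0.75
a = 6970.5 − 0.75(8162) = 849
Equilibrium: Y = 849 + 0.75Y + 414.75
0.25Y = 1263.75, so Y = 1263.75/0.25 = 5055

Y = 5055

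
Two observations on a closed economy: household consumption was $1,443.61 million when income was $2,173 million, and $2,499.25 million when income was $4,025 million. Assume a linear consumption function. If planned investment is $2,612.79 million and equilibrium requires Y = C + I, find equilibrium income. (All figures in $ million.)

MPC = (2499.25 − 1443.61)/(4025 − 2173) = 1055.64/1852 = 0.57
a = 1443.61 − 0.57(2173) = 205
Equilibrium: Y = 205 + 0.57Y + 2612.79
0.43Y = 2817.79, so Y = 2817.79/0.43 = 6553

Y = 6553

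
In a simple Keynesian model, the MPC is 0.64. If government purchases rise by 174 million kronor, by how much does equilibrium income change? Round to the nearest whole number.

ΔY ≈ 483

The multiplier is 1/(1 − MPC) = 1/0.36.
ΔY = 174/0.36 = 483.33 ≈ 483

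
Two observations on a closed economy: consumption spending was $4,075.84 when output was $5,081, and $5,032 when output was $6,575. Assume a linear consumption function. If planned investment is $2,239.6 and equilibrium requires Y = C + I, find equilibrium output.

Y = 8510

MPC = (5032 − 4075.84)/(6575 − 5081) = 956.16/1494 = 0.64
a = 4075.84 − 0.64(5081) = 824
Equilibrium: Y = 824 + 0.64Y + 2239.6
0.36Y = 3063.6, so Y = 3063.6/0.36 = 8510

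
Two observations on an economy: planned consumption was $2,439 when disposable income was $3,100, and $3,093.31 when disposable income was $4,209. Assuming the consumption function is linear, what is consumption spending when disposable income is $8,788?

MPC = (3093.31 − 2439)/(4209 − 3100) = 654.31/1109 = 0.59
a = 2439 − 0.59(3100) = 2439 − 1829 = 610
C = 610 + 0.59(8788) = 610 + 5184.92 = 5794.92

C = 5794.92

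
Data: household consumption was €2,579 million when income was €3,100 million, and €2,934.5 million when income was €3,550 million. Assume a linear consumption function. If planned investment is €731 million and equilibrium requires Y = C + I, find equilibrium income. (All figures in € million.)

MPC = (2934.5 − 2579)/(3550 − 3100) = 355.5/450 = 0.79
a = 2579 − 0.79(3100) = 130
Equilibrium: Y = 130 + 0.79Y + 731
0.21Y = 861, so Y = 861/0.21 = 4100

Y = 4100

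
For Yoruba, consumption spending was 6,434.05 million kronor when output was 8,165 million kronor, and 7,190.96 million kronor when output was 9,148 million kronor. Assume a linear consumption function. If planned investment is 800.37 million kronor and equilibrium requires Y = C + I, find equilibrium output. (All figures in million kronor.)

Y = 4119

MPC = (7190.96 − 6434.05)/(9148 − 8165) = 756.91/983 = 0.77
a = 6434.05 − 0.77(8165) = 147
Equilibrium: Y = 147 + 0.77Y + 800.37
0.23Y = 947.37, so Y = 947.37/0.23 = 4119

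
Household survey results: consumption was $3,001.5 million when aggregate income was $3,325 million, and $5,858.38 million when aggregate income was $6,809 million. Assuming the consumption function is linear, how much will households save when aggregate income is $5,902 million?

S = 787.36

MPC = (5858.38 − 3001.5)/(6809 − 3325) = 2856.88/3484 = 0.82
a = 3001.5 − 0.82(3325) = 3001.5 − 2726.5 = 275
C = 275 + 0.82(5902) = 5114.64
S = 5902 − 5114.64 = 787.36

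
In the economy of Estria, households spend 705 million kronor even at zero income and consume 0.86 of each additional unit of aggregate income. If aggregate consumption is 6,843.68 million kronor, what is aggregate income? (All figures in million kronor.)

705 + 0.86Y = 6843.68
0.86Y = 6138.68, so Y = 6138.68/0.86 = 7138

Y = 7138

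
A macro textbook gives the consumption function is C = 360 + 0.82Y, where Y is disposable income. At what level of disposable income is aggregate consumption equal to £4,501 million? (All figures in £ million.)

360 + 0.82Y = 4501
0.82Y = 4141, so Y = 4141/0.82 = 5050

Y = 5050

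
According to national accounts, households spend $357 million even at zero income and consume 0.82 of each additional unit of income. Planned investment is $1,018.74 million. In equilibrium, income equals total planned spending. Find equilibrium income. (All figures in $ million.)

Y = C + I = 357 + 0.82Y + 1018.74
Y − 0.82Y = 1375.74
0.18Y = 1375.74, so Y = 1375.74/0.18 = 7643

Y = 7643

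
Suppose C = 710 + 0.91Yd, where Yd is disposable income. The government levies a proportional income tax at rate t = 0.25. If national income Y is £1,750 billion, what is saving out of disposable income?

Yd = (1 − 0.25)(1750) = 0.75(1750) = 1312.5
C = 710 + 0.91(1312.5) = 710 + 1194.375 = 1904.375
S = Yd − C = 1312.5 − 1904.375 = -591.875

S = -591.875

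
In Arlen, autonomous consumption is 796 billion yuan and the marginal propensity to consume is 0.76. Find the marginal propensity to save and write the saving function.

MPS = 0.24; S = -796 + 0.24Y

MPS = 1 − MPC = 1 − 0.76 = 0.24
S = Y − C = -796 + 0.24Y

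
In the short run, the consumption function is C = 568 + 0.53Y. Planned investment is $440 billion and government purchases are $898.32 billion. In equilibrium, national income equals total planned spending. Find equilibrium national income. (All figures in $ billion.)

Y = C + I + G = 568 + 0.53Y + 440 + 898.32
Y − 0.53Y = 1906.32
0.47Y = 1906.32, so Y = 1906.32/0.47 = 4056

Y = 4056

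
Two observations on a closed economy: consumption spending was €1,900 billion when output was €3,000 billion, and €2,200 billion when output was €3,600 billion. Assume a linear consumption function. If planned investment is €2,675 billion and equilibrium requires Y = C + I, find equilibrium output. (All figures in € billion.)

MPC = (2200 − 1900)/(3600 − 3000) = 300/600 = 0.5
a = 1900 − 0.5(3000) = 400
Equilibrium: Y = 400 + 0.5Y + 2675
0.5Y = 3075, so Y = 3075/0.5 = 6150

Y = 6150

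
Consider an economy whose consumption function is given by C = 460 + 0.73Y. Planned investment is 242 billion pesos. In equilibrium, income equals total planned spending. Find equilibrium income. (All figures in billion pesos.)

Y = C + I = 460 + 0.73Y + 242
Y − 0.73Y = 702
0.27Y = 702, so Y = 702/0.27 = 2600

Y = 2600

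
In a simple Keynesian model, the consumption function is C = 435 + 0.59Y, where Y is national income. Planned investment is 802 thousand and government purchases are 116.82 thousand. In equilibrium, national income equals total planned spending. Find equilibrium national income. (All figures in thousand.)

Y = 3302

Y = C + I + G = 435 + 0.59Y + 802 + 116.82
Y − 0.59Y = 1353.82
0.41Y = 1353.82, so Y = 1353.82/0.41 = 3302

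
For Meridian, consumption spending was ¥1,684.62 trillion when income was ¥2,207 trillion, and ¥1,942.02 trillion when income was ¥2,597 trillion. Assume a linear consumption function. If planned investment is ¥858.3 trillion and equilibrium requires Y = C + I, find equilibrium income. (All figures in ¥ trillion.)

Y = 3195

MPC = (1942.02 − 1684.62)/(2597 − 2207) = 257.4/390 = 0.66
a = 1684.62 − 0.66(2207) = 228
Equilibrium: Y = 228 + 0.66Y + 858.3
0.34Y = 1086.3, so Y = 1086.3/0.34 = 3195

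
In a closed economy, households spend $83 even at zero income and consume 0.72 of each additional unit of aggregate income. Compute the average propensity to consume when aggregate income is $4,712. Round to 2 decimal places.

C = 83 + 0.72(4712) = 3475.64
APC = C/Y = 3475.64/4712 = 0.74

APC = 0.74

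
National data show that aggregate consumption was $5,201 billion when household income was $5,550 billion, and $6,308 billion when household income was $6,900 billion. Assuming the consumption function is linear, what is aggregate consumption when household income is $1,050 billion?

C = 1511

MPC = (6308 − 5201)/(6900 − 5550) = 1107/1350 = 0.82
a = 5201 − 0.82(5550) = 5201 − 4551 = 650
C = 650 + 0.82(1050) = 650 + 861 = 1511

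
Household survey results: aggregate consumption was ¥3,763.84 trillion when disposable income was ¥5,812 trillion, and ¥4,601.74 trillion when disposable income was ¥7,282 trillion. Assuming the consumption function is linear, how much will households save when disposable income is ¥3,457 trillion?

S = 1035.51

MPC = (4601.74 − 3763.84)/(7282 − 5812) = 837.9/1470 = 0.57
a = 3763.84 − 0.57(5812) = 3763.84 − 3312.84 = 451
C = 451 + 0.57(3457) = 2421.49
S = 3457 − 2421.49 = 1035.51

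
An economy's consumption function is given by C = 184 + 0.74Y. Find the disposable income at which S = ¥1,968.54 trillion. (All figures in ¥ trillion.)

S = Y − C = -184 + 0.26Y
-184 + 0.26Y = 1968.54, so 0.26Y = 2152.54 and Y = 8279

Y = 8279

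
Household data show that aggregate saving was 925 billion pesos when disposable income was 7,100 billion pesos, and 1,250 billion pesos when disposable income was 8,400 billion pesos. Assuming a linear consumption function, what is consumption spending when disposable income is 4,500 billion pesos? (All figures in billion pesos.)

MPS = ΔS/ΔY = (1250 − 925)/(8400 − 7100) = 325/1300 = 0.25
MPC = 1 − MPS = 0.75
Autonomous saving = 925 − 0.25(7100) = -850, so a = 850
C = 850 + 0.75(4500) = 850 + 3375 = 4225

C = 4225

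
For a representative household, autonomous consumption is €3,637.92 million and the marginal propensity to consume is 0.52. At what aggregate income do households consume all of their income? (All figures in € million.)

Y = 7579

At break-even, C = Y: 3637.92 + 0.52Y = Y
0.48Y = 3637.92, so Y = 3637.92/0.48 = 7579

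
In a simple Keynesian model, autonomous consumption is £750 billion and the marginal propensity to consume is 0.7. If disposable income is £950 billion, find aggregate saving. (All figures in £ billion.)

S = -465

C = 750 + 0.7(950) = 750 + 665 = 1415
S = Y − C = 950 − 1415 = -465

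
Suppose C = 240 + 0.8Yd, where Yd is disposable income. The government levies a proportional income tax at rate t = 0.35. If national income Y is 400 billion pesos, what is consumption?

Yd = (1 − 0.35)(400) = 0.65(400) = 260
C = 240 + 0.8(260) = 240 + 208 = 448

C = 448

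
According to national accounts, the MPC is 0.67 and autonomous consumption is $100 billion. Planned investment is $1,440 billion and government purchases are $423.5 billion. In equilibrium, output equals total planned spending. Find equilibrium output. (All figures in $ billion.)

Y = 5950

Y = C + I + G = 100 + 0.67Y + 1440 + 423.5
Y − 0.67Y = 1963.5
0.33Y = 1963.5, so Y = 1963.5/0.33 = 5950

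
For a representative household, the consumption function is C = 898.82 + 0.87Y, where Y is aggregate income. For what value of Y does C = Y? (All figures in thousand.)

At break-even, C = Y: 898.82 + 0.87Y = Y
0.13Y = 898.82, so Y = 898.82/0.13 = 6914

Y = 6914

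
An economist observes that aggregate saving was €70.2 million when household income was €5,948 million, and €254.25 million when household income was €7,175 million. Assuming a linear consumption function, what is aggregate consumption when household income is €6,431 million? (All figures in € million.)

C = 6288.35

MPS = ΔS/ΔY = (254.25 − 70.2)/(7175 − 5948) = 184.05/1227 = 0.15
MPC = 1 − MPS = 0.85
Autonomous saving = 70.2 − 0.15(5948) = -822, so a = 822
C = 822 + 0.85(6431) = 822 + 5466.35 = 6288.35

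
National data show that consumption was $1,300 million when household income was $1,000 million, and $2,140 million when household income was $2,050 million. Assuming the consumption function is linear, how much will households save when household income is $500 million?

S = -400

MPC = (2140 − 1300)/(2050 − 1000) = 840/1050 = 0.8
a = 1300 − 0.8(1000) = 1300 − 800 = 500
C = 500 + 0.8(500) = 900
S = 500 − 900 = -400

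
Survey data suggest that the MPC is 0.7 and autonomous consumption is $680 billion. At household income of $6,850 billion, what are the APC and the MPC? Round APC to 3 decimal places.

APC = 0.799; MPC = 0.7

MPC = 0.7 (the slope of the consumption function)
C = 680 + 0.7(6850) = 5475, so APC = 5475/6850 = 0.799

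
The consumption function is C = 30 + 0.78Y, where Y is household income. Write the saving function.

S = -30 + 0.22Y

S = Y − C = Y − (30 + 0.78Y) = -30 + (1 − 0.78)Y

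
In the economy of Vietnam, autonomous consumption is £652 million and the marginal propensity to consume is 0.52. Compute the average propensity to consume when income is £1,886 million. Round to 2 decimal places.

C = 652 + 0.52(1886) = 1632.72
APC = C/Y = 1632.72/1886 = 0.87

APC = 0.87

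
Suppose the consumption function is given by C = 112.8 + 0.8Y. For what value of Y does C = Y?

Y = 564

At break-even, C = Y: 112.8 + 0.8Y = Y
0.2Y = 112.8, so Y = 112.8/0.2 = 564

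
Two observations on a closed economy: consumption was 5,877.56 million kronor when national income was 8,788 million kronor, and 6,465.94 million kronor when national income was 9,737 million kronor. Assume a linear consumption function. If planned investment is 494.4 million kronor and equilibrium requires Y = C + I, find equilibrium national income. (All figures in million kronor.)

Y = 2430

MPC = (6465.94 − 5877.56)/(9737 − 8788) = 588.38/949 = 0.62
a = 5877.56 − 0.62(8788) = 429
Equilibrium: Y = 429 + 0.62Y + 494.4
0.38Y = 923.4, so Y = 923.4/0.38 = 2430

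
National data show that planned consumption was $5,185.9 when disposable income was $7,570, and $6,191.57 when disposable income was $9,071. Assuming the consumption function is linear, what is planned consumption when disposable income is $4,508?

MPC = (6191.57 − 5185.9)/(9071 − 7570) = 1005.67/1501 = 0.67
a = 5185.9 − 0.67(7570) = 5185.9 − 5071.9 = 114
C = 114 + 0.67(4508) = 114 + 3020.36 = 3134.36

C = 3134.36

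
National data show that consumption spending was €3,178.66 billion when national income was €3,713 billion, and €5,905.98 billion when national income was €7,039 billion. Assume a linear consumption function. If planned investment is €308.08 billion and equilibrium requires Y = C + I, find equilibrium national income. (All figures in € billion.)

MPC = (5905.98 − 3178.66)/(7039 − 3713) = 2727.32/3326 = 0.82
a = 3178.66 − 0.82(3713) = 134
Equilibrium: Y = 134 + 0.82Y + 308.08
0.18Y = 442.08, so Y = 442.08/0.18 = 2456

Y = 2456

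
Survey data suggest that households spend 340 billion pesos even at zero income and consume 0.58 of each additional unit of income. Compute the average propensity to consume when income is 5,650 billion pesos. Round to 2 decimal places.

APC = 0.64

C = 340 + 0.58(5650) = 3617
APC = C/Y = 3617/5650 = 0.64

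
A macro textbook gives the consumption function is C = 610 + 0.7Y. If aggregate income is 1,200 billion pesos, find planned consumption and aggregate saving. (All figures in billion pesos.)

C = 610 + 0.7(1200) = 610 + 840 = 1450
S = Y − C = 1200 − 1450 = -250

C = 1450; S = -250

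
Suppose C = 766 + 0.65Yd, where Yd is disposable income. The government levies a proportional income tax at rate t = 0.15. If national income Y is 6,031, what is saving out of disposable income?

S = 1028.2225

Yd = (1 − 0.15)(6031) = 0.85(6031) = 5126.35
C = 766 + 0.65(5126.35) = 766 + 3332.1275 = 4098.1275
S = Yd − C = 5126.35 − 4098.1275 = 1028.2225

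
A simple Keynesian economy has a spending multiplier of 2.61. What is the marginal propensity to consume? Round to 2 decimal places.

k = 1/(1 − MPC), so 1 − MPC = 1/k = 1/2.61 = 0.3831
MPC = 1 − 0.3831 = 0.62

MPC = 0.62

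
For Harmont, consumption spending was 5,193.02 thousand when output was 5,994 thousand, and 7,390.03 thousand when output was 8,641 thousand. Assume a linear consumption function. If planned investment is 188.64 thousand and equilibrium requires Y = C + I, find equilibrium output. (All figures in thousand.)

Y = 2392

MPC = (7390.03 − 5193.02)/(8641 − 5994) = 2197.01/2647 = 0.83
a = 5193.02 − 0.83(5994) = 218
Equilibrium: Y = 218 + 0.83Y + 188.64
0.17Y = 406.64, so Y = 406.64/0.17 = 2392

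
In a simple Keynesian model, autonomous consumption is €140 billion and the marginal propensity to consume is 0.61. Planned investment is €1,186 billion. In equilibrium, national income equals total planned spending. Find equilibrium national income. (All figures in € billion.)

Y = 3400

Y = C + I = 140 + 0.61Y + 1186
Y − 0.61Y = 1326
0.39Y = 1326, so Y = 1326/0.39 = 3400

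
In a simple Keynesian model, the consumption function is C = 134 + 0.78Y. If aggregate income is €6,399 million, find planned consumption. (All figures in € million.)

C = 134 + 0.78(6399) = 134 + 4991.22 = 5125.22

C = 5125.22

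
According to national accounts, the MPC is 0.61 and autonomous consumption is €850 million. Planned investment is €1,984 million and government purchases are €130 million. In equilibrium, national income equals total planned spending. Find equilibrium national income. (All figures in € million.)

Y = C + I + G = 850 + 0.61Y + 1984 + 130
Y − 0.61Y = 2964
0.39Y = 2964, so Y = 2964/0.39 = 7600

Y = 7600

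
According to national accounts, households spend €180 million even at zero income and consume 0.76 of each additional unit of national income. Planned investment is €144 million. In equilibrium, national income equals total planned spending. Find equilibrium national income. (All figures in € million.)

Y = 1350

Y = C + I = 180 + 0.76Y + 144
Y − 0.76Y = 324
0.24Y = 324, so Y = 324/0.24 = 1350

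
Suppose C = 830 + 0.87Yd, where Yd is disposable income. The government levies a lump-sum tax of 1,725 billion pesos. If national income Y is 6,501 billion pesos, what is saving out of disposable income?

Yd = Y − T = 6501 − 1725 = 4776
C = 830 + 0.87(4776) = 830 + 4155.12 = 4985.12
S = Yd − C = 4776 − 4985.12 = -209.12

S = -209.12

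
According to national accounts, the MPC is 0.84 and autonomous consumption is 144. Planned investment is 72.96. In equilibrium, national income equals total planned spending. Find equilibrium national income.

Y = C + I = 144 + 0.84Y + 72.96
Y − 0.84Y = 216.96
0.16Y = 216.96, so Y = 216.96/0.16 = 1356

Y = 1356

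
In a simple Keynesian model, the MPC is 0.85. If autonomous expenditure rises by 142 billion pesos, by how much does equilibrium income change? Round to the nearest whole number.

ΔY ≈ 947

The multiplier is 1/(1 − MPC) = 1/0.15.
ΔY = 142/0.15 = 946.67 ≈ 947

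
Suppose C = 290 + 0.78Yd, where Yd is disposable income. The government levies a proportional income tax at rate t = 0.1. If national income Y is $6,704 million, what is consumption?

Yd = (1 − 0.1)(6704) = 0.9(6704) = 6033.6
C = 290 + 0.78(6033.6) = 290 + 4706.208 = 4996.208

C = 4996.208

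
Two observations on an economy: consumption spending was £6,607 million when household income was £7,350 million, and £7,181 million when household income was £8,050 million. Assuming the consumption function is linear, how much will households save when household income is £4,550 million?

S = 239

MPC = (7181 − 6607)/(8050 − 7350) = 574/700 = 0.82
a = 6607 − 0.82(7350) = 6607 − 6027 = 580
C = 580 + 0.82(4550) = 4311
S = 4550 − 4311 = 239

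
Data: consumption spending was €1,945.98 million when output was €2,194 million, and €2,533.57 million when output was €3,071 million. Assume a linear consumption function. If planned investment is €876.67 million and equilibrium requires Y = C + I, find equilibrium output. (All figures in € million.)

MPC = (2533.57 − 1945.98)/(3071 − 2194) = 587.59/877 = 0.67
a = 1945.98 − 0.67(2194) = 476
Equilibrium: Y = 476 + 0.67Y + 876.67
0.33Y = 1352.67, so Y = 1352.67/0.33 = 4099

Y = 4099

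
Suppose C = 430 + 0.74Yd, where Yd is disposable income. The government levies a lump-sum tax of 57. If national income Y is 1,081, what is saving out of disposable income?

Yd = Y − T = 1081 − 57 = 1024
C = 430 + 0.74(1024) = 430 + 757.76 = 1187.76
S = Yd − C = 1024 − 1187.76 = -163.76

S = -163.76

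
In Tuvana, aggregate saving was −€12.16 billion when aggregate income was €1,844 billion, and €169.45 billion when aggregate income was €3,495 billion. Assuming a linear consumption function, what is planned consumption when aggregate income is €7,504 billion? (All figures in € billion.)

C = 6893.56

MPS = ΔS/ΔY = (169.45 − (-12.16))/(3495 − 1844) = 181.61/1651 = 0.11
MPC = 1 − MPS = 0.89
Autonomous saving = -12.16 − 0.11(1844) = -215, so a = 215
C = 215 + 0.89(7504) = 215 + 6678.56 = 6893.56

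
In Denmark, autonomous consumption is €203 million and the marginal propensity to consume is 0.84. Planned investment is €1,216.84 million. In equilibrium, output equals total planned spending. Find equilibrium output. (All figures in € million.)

Y = 8874

Y = C + I = 203 + 0.84Y + 1216.84
Y − 0.84Y = 1419.84
0.16Y = 1419.84, so Y = 1419.84/0.16 = 8874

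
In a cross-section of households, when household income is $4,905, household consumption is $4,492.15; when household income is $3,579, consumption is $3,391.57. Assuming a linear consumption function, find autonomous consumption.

MPC = ΔC/ΔY = (4492.15 − 3391.57)/(4905 − 3579) = 1100.58/1326 = 0.83
a = C − MPC·Y = 3391.57 − 0.83(3579) = 3391.57 − 2970.57 = 421

a = 421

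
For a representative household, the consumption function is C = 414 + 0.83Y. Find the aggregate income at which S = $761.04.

Y = 6912

S = Y − C = -414 + 0.17Y
-414 + 0.17Y = 761.04, so 0.17Y = 1175.04 and Y = 6912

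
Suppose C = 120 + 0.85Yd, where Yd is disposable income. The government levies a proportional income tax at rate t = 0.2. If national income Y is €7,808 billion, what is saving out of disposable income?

Yd = (1 − 0.2)(7808) = 0.8(7808) = 6246.4
C = 120 + 0.85(6246.4) = 120 + 5309.44 = 5429.44
S = Yd − C = 6246.4 − 5429.44 = 816.96

S = 816.96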